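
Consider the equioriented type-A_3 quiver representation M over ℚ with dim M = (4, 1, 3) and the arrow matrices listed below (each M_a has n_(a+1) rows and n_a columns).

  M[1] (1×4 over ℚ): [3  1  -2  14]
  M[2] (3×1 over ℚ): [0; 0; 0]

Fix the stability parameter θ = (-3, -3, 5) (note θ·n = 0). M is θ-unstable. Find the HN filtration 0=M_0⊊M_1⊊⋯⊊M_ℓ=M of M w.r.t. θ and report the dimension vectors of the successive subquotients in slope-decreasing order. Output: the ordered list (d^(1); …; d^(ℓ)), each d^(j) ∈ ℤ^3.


Barcode: M ≅ I[1,1]^3, I[1,2], I[3,3]^3. HN layers by μ_θ (2 steps, strictly decreasing):
  μ^(1)=5; μ^(2)=-3

((0, 0, 3); (4, 1, 0))


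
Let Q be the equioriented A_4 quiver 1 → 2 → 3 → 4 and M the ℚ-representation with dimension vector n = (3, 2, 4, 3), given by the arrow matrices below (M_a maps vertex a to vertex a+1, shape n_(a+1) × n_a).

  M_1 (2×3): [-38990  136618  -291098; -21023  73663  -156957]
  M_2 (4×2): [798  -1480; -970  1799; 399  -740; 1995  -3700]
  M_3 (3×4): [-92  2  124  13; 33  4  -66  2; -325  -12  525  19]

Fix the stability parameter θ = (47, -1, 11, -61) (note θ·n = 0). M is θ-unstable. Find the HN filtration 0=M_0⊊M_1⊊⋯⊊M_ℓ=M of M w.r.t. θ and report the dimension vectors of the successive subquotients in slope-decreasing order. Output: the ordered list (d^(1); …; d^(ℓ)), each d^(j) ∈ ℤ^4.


Via rank(M_{q-1}∘⋯∘M_p): M ≅ I[1,1], I[1,3], I[1,4], I[3,4]^2.
μ_θ-semistable layers: μ^(1)=47; μ^(2)=19; μ^(3)=-1; μ^(4)=-25

((1, 0, 0, 0); (1, 1, 1, 0); (1, 1, 1, 1); (0, 0, 2, 2))


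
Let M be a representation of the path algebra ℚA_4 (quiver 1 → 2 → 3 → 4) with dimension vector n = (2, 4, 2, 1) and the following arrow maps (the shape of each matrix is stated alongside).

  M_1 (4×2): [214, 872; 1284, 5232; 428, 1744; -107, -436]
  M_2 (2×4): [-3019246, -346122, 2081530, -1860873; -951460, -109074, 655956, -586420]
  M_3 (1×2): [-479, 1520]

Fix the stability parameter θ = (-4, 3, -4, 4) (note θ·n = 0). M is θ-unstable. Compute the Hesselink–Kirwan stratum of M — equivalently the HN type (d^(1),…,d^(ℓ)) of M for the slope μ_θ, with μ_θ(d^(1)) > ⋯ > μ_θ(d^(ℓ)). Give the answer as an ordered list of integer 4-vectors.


Barcode: M ≅ I[1,1], I[1,4], I[2,2]^2, I[2,3]. HN layers by μ_θ (4 steps, strictly decreasing):
  μ^(1)=4; μ^(2)=3; μ^(3)=-1/2; μ^(4)=-4

((0, 0, 0, 1); (0, 2, 0, 0); (0, 2, 2, 0); (2, 0, 0, 0))


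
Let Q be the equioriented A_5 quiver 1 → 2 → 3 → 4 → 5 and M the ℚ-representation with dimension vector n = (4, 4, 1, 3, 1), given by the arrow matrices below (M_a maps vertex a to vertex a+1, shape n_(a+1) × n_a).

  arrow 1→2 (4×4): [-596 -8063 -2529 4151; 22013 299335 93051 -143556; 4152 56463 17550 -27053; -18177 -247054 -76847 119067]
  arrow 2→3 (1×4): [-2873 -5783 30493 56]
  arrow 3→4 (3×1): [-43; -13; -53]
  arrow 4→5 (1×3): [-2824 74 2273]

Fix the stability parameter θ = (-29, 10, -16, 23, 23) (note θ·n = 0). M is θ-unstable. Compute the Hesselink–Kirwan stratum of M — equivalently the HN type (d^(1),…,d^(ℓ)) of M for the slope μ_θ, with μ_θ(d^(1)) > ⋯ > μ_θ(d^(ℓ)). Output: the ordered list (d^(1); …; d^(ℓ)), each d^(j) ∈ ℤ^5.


Barcode: M ≅ I[1,2]^3, I[1,5], I[4,4]^2. HN layers by μ_θ (4 steps, strictly decreasing):
  μ^(1)=23; μ^(2)=10; μ^(3)=-3; μ^(4)=-29

((0, 0, 0, 3, 1); (0, 3, 0, 0, 0); (0, 1, 1, 0, 0); (4, 0, 0, 0, 0))


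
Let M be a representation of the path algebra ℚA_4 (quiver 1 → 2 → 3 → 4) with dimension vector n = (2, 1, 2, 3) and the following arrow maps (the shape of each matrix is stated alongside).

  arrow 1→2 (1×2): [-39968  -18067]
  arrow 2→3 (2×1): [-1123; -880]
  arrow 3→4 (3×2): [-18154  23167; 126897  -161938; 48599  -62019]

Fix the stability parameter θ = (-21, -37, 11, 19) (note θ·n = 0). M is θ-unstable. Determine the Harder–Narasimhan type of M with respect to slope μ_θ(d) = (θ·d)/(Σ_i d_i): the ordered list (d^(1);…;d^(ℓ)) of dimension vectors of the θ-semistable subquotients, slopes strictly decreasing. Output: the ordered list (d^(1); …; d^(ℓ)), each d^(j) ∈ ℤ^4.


Via rank(M_{q-1}∘⋯∘M_p): M ≅ I[1,1], I[1,4], I[3,4], I[4,4].
μ_θ-semistable layers: μ^(1)=19; μ^(2)=11; μ^(3)=-21; μ^(4)=-29

((0, 0, 0, 3); (0, 0, 2, 0); (1, 0, 0, 0); (1, 1, 0, 0))


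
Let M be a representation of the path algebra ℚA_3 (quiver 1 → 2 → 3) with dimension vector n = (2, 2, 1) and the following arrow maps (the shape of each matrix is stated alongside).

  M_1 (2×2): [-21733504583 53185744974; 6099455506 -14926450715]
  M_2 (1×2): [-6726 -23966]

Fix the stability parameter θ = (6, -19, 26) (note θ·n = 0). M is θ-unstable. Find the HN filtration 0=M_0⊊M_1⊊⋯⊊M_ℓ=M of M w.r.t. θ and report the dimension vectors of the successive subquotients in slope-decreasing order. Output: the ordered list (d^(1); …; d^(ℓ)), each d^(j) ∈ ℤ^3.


Via rank(M_{q-1}∘⋯∘M_p): M ≅ I[1,2], I[1,3].
μ_θ-semistable layers: μ^(1)=26; μ^(2)=-13/2

((0, 0, 1); (2, 2, 0))


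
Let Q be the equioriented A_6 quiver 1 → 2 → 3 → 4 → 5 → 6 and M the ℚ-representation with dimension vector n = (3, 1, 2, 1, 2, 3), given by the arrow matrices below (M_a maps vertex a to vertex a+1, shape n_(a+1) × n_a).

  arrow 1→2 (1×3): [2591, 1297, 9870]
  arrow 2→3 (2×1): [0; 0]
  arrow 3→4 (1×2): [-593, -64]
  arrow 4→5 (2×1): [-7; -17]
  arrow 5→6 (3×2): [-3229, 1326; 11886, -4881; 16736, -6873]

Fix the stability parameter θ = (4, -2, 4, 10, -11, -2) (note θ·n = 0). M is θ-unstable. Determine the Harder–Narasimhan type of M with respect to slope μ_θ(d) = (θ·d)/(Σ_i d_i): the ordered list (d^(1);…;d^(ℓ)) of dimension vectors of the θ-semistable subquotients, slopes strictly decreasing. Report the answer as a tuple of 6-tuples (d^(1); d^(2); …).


Via rank(M_{q-1}∘⋯∘M_p): M ≅ I[1,1]^2, I[1,2], I[3,3], I[3,6], I[5,6], I[6,6].
μ_θ-semistable layers: μ^(1)=4; μ^(2)=1; μ^(3)=1/4; μ^(4)=-2; μ^(5)=-11

((2, 0, 1, 0, 0, 0); (1, 1, 0, 0, 0, 0); (0, 0, 1, 1, 1, 1); (0, 0, 0, 0, 0, 2); (0, 0, 0, 0, 1, 0))


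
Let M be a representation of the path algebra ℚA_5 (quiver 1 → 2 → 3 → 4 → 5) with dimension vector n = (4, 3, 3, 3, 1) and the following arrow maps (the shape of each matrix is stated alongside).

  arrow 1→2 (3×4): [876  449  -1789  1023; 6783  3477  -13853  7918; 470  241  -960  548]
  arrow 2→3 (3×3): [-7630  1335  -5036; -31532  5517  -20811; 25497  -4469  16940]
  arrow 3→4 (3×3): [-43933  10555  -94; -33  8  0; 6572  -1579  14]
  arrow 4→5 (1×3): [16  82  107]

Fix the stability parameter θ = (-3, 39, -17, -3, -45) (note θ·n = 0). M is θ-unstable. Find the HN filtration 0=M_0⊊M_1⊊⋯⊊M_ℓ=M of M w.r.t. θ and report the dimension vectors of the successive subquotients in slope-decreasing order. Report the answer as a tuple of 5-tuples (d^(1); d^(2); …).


Via rank(M_{q-1}∘⋯∘M_p): M ≅ I[1,1], I[1,3], I[1,4], I[1,5], I[4,4].
μ_θ-semistable layers: μ^(1)=11; μ^(2)=19/3; μ^(3)=-3; μ^(4)=-29/5

((0, 1, 1, 0, 0); (0, 1, 1, 1, 0); (3, 0, 0, 1, 0); (1, 1, 1, 1, 1))


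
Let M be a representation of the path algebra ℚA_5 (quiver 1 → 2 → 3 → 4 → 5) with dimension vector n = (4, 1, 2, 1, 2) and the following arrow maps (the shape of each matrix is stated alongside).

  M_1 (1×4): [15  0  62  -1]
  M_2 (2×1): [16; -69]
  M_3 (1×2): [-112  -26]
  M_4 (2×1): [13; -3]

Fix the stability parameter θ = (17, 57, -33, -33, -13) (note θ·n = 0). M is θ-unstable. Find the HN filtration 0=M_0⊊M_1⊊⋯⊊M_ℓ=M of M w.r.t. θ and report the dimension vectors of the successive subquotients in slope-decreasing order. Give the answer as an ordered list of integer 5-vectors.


Via rank(M_{q-1}∘⋯∘M_p): M ≅ I[1,1]^3, I[1,5], I[3,3], I[5,5].
μ_θ-semistable layers: μ^(1)=17; μ^(2)=-1; μ^(3)=-13; μ^(4)=-33

((3, 0, 0, 0, 0); (1, 1, 1, 1, 1); (0, 0, 0, 0, 1); (0, 0, 1, 0, 0))


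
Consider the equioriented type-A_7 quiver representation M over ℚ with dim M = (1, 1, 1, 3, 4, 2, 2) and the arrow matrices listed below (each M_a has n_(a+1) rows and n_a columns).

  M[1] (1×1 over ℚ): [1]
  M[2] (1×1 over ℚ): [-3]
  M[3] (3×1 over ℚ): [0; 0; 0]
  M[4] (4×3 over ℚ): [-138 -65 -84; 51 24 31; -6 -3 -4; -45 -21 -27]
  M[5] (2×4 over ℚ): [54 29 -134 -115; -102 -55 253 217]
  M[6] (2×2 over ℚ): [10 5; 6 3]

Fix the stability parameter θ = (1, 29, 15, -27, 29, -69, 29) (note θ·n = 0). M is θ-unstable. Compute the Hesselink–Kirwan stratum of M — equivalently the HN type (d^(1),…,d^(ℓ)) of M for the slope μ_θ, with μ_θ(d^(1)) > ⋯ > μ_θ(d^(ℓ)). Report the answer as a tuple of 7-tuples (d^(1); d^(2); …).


Via rank(M_{q-1}∘⋯∘M_p): M ≅ I[1,3], I[4,4], I[4,5], I[4,6], I[5,5], I[5,7], I[7,7].
μ_θ-semistable layers: μ^(1)=29; μ^(2)=22; μ^(3)=1; μ^(4)=-20; μ^(5)=-27

((0, 0, 0, 0, 2, 0, 2); (0, 1, 1, 0, 0, 0, 0); (1, 0, 0, 0, 0, 0, 0); (0, 0, 0, 0, 2, 2, 0); (0, 0, 0, 3, 0, 0, 0))


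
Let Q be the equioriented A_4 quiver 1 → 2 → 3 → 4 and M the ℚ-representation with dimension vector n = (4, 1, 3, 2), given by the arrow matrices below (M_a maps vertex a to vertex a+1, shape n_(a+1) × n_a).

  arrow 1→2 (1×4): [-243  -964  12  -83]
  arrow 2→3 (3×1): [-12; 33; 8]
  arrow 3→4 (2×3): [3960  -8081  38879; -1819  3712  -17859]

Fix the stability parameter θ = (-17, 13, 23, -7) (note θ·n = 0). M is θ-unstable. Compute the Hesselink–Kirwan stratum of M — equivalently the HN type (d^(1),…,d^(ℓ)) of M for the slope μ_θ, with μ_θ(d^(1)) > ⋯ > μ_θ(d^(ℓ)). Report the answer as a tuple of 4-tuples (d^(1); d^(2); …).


Barcode: M ≅ I[1,1]^3, I[1,4], I[3,3], I[3,4]. HN layers by μ_θ (4 steps, strictly decreasing):
  μ^(1)=23; μ^(2)=29/3; μ^(3)=8; μ^(4)=-17

((0, 0, 1, 0); (0, 1, 1, 1); (0, 0, 1, 1); (4, 0, 0, 0))


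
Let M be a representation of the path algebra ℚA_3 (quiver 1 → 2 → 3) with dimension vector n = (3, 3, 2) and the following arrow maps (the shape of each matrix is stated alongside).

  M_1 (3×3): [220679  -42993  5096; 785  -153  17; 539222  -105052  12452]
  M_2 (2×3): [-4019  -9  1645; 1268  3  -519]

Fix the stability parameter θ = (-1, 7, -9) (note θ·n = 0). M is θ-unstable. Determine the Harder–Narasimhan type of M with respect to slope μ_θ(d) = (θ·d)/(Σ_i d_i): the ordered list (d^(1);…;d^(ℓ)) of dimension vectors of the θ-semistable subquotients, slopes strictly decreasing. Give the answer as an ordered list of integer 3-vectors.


Barcode: M ≅ I[1,2], I[1,3]^2. HN layers by μ_θ (2 steps, strictly decreasing):
  μ^(1)=7; μ^(2)=-1

((0, 1, 0); (3, 2, 2))


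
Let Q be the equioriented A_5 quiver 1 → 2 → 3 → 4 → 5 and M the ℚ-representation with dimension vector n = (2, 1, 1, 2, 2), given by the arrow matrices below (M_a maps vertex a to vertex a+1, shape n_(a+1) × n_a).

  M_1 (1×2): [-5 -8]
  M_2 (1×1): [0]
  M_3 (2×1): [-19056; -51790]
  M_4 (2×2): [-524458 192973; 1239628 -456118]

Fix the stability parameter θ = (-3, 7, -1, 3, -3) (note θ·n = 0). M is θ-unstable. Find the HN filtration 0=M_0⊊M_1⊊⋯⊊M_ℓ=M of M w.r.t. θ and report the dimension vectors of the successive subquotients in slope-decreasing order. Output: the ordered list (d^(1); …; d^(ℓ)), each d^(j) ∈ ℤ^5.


Interval decomposition of M: I[1,1], I[1,2], I[3,5], I[4,4], I[5,5].
HN type (ℓ=5): μ^(1)=7; μ^(2)=3; μ^(3)=0; μ^(4)=-1; μ^(5)=-3

((0, 1, 0, 0, 0); (0, 0, 0, 1, 0); (0, 0, 0, 1, 1); (0, 0, 1, 0, 0); (2, 0, 0, 0, 1))


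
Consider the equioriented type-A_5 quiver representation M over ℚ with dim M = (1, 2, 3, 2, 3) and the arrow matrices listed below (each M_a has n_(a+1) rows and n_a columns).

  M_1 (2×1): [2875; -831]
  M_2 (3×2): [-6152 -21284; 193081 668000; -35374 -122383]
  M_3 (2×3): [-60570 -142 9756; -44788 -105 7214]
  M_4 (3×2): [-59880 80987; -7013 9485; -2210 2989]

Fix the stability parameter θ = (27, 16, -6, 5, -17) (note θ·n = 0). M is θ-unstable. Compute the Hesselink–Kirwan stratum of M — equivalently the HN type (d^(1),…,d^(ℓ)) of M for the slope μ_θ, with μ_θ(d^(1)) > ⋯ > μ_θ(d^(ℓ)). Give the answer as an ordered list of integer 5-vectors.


Interval decomposition of M: I[1,5], I[2,3], I[3,5], I[5,5].
HN type (ℓ=3): μ^(1)=5; μ^(2)=-6; μ^(3)=-17

((1, 2, 2, 1, 1); (0, 0, 1, 1, 1); (0, 0, 0, 0, 1))


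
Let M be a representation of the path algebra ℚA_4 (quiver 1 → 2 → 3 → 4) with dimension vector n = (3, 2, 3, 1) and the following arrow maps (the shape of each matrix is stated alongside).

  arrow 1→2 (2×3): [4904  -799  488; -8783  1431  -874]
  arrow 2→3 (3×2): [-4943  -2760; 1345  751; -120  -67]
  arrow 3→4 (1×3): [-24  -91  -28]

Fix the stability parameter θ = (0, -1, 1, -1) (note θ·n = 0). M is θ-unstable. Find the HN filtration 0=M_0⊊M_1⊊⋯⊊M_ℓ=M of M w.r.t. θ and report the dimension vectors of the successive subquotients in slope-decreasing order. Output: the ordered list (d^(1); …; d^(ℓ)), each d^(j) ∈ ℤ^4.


Barcode: M ≅ I[1,1], I[1,3], I[1,4], I[3,3]. HN layers by μ_θ (3 steps, strictly decreasing):
  μ^(1)=1; μ^(2)=0; μ^(3)=-1/2

((0, 0, 2, 0); (1, 0, 1, 1); (2, 2, 0, 0))


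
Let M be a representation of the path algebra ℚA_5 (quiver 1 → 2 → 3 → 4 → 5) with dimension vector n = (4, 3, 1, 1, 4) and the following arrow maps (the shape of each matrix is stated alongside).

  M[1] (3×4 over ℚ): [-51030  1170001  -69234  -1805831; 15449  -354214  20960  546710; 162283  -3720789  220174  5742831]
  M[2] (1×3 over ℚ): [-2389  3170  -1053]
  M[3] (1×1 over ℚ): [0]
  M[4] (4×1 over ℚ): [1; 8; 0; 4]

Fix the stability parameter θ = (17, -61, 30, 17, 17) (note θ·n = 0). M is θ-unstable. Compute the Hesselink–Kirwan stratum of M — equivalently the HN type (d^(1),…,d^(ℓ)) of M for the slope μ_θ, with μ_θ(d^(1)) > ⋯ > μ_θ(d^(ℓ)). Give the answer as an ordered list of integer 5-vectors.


Interval decomposition of M: I[1,1]^2, I[1,2], I[1,3], I[2,2], I[4,5], I[5,5]^3.
HN type (ℓ=4): μ^(1)=30; μ^(2)=17; μ^(3)=-22; μ^(4)=-61

((0, 0, 1, 0, 0); (2, 0, 0, 1, 4); (2, 2, 0, 0, 0); (0, 1, 0, 0, 0))


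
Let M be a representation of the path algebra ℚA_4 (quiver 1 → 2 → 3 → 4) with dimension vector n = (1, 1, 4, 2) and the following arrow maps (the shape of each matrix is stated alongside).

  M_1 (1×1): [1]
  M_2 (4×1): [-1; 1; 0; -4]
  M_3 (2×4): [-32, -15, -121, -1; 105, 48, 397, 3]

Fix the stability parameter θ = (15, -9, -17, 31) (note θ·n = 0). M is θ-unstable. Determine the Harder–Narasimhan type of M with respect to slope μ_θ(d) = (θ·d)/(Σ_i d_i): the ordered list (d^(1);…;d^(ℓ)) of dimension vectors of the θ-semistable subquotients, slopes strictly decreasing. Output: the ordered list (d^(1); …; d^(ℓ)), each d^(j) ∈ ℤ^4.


Barcode: M ≅ I[1,4], I[3,3]^2, I[3,4]. HN layers by μ_θ (3 steps, strictly decreasing):
  μ^(1)=31; μ^(2)=-11/3; μ^(3)=-17

((0, 0, 0, 2); (1, 1, 1, 0); (0, 0, 3, 0))


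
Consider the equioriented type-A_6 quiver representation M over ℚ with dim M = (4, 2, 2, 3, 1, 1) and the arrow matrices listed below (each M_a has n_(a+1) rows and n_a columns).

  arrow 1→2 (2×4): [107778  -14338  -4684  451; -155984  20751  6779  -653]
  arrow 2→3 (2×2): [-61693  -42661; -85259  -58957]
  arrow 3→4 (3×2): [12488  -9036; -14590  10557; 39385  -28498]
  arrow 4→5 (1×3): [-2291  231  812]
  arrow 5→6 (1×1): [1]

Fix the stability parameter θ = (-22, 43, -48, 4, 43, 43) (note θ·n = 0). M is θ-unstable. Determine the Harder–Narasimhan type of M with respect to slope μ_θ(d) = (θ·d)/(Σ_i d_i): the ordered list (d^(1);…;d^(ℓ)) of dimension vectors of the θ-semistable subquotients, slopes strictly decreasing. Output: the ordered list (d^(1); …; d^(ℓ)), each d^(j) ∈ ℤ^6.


Interval decomposition of M: I[1,1]^2, I[1,4], I[1,6], I[4,4].
HN type (ℓ=4): μ^(1)=43; μ^(2)=4; μ^(3)=-5/2; μ^(4)=-22

((0, 0, 0, 0, 1, 1); (0, 0, 0, 3, 0, 0); (0, 2, 2, 0, 0, 0); (4, 0, 0, 0, 0, 0))


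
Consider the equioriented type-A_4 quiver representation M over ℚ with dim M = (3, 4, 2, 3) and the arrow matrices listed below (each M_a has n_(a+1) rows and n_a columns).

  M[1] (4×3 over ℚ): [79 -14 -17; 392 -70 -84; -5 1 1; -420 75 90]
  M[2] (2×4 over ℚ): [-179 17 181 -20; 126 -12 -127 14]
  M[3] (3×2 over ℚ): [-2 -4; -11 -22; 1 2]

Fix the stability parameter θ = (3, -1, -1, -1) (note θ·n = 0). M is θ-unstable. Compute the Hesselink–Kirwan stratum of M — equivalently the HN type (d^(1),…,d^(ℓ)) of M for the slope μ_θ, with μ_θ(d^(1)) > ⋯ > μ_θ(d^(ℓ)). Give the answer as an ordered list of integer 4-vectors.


Interval decomposition of M: I[1,1], I[1,3], I[1,4], I[2,2]^2, I[4,4]^2.
HN type (ℓ=4): μ^(1)=3; μ^(2)=1/3; μ^(3)=0; μ^(4)=-1

((1, 0, 0, 0); (1, 1, 1, 0); (1, 1, 1, 1); (0, 2, 0, 2))


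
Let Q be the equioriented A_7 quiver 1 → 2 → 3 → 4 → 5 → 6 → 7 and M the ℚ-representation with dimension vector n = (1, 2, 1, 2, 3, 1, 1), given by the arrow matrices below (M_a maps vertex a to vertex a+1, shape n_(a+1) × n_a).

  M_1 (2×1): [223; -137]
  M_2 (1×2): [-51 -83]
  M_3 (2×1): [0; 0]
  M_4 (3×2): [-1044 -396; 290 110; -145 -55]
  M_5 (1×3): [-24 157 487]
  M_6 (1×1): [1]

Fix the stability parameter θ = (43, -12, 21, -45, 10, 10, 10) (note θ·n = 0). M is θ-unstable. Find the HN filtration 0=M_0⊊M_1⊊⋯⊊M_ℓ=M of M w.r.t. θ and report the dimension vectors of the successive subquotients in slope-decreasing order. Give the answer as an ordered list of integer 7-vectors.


Barcode: M ≅ I[1,3], I[2,2], I[4,4], I[4,7], I[5,5]^2. HN layers by μ_θ (5 steps, strictly decreasing):
  μ^(1)=21; μ^(2)=31/2; μ^(3)=10; μ^(4)=-12; μ^(5)=-45

((0, 0, 1, 0, 0, 0, 0); (1, 1, 0, 0, 0, 0, 0); (0, 0, 0, 0, 3, 1, 1); (0, 1, 0, 0, 0, 0, 0); (0, 0, 0, 2, 0, 0, 0))


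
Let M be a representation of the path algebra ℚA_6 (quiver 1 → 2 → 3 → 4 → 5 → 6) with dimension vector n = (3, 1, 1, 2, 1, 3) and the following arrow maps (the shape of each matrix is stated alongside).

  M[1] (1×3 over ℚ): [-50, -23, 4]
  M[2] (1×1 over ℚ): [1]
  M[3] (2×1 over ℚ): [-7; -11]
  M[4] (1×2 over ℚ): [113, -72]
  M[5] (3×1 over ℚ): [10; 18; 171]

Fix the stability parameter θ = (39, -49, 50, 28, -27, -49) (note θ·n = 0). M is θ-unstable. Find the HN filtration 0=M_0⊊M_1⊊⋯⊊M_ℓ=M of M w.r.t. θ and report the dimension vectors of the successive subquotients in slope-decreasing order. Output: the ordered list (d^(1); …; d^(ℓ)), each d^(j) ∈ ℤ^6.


Interval decomposition of M: I[1,1]^2, I[1,6], I[4,4], I[6,6]^2.
HN type (ℓ=5): μ^(1)=39; μ^(2)=28; μ^(3)=1/2; μ^(4)=-5; μ^(5)=-49

((2, 0, 0, 0, 0, 0); (0, 0, 0, 1, 0, 0); (0, 0, 1, 1, 1, 1); (1, 1, 0, 0, 0, 0); (0, 0, 0, 0, 0, 2))


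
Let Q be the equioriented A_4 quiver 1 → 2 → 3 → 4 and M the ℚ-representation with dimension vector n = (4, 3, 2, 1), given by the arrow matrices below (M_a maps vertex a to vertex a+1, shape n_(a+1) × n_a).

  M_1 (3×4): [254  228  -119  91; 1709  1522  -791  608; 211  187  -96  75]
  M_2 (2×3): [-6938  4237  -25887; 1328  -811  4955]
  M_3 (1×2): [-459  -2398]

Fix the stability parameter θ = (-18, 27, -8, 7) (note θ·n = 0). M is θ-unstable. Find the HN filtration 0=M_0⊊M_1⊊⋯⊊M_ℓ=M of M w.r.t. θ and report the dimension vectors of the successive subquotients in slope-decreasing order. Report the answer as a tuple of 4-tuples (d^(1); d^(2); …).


Interval decomposition of M: I[1,1], I[1,2], I[1,3], I[1,4].
HN type (ℓ=4): μ^(1)=27; μ^(2)=19/2; μ^(3)=26/3; μ^(4)=-18

((0, 1, 0, 0); (0, 1, 1, 0); (0, 1, 1, 1); (4, 0, 0, 0))


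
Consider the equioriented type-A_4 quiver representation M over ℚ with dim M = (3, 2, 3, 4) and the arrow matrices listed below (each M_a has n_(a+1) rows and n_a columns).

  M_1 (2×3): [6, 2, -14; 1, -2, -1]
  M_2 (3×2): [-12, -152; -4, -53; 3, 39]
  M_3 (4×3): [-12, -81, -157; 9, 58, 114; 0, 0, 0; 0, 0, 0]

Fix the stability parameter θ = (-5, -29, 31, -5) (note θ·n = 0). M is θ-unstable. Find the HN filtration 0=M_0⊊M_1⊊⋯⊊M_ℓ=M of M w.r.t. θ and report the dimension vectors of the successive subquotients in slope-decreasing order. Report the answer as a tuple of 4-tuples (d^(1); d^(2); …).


Barcode: M ≅ I[1,1], I[1,3], I[1,4], I[3,4], I[4,4]^2. HN layers by μ_θ (4 steps, strictly decreasing):
  μ^(1)=31; μ^(2)=13; μ^(3)=-5; μ^(4)=-17

((0, 0, 1, 0); (0, 0, 2, 2); (1, 0, 0, 2); (2, 2, 0, 0))


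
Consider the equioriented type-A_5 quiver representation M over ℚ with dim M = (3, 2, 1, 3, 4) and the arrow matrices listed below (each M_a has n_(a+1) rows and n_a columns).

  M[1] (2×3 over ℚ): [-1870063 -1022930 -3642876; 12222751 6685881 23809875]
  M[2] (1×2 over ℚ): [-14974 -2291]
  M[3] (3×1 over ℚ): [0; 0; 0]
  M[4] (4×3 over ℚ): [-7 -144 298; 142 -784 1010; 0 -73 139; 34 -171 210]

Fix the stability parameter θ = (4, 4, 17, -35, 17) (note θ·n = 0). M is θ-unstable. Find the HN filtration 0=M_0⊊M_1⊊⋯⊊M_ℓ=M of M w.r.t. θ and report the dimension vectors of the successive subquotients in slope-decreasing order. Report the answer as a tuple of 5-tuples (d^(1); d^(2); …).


Barcode: M ≅ I[1,1], I[1,2], I[1,3], I[4,5]^3, I[5,5]. HN layers by μ_θ (3 steps, strictly decreasing):
  μ^(1)=17; μ^(2)=4; μ^(3)=-35

((0, 0, 1, 0, 4); (3, 2, 0, 0, 0); (0, 0, 0, 3, 0))


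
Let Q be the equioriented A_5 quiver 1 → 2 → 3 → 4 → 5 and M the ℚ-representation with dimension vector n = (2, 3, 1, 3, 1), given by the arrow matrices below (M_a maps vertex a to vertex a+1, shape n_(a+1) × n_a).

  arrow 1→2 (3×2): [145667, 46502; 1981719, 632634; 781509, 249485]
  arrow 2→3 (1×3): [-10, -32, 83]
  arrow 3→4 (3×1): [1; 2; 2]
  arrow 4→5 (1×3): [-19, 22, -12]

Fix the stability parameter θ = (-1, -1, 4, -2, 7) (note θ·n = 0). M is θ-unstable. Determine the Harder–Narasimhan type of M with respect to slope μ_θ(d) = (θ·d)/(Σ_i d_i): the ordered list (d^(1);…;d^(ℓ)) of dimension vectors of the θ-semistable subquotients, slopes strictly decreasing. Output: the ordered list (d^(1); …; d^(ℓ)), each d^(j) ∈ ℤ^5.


Interval decomposition of M: I[1,2], I[1,5], I[2,2], I[4,4]^2.
HN type (ℓ=4): μ^(1)=7; μ^(2)=1; μ^(3)=-1; μ^(4)=-2

((0, 0, 0, 0, 1); (0, 0, 1, 1, 0); (2, 3, 0, 0, 0); (0, 0, 0, 2, 0))


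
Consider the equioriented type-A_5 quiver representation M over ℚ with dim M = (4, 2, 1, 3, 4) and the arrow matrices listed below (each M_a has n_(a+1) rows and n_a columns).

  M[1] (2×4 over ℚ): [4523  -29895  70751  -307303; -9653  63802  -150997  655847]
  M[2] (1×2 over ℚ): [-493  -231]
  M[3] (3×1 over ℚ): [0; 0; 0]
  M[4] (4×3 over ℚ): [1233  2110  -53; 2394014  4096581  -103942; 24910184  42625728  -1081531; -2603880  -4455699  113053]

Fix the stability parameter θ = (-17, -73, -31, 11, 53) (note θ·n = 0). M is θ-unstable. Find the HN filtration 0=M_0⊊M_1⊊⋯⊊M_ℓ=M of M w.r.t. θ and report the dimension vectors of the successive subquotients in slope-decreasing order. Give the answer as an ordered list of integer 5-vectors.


Interval decomposition of M: I[1,1]^2, I[1,2], I[1,3], I[4,5]^3, I[5,5].
HN type (ℓ=5): μ^(1)=53; μ^(2)=11; μ^(3)=-17; μ^(4)=-31; μ^(5)=-45

((0, 0, 0, 0, 4); (0, 0, 0, 3, 0); (2, 0, 0, 0, 0); (0, 0, 1, 0, 0); (2, 2, 0, 0, 0))


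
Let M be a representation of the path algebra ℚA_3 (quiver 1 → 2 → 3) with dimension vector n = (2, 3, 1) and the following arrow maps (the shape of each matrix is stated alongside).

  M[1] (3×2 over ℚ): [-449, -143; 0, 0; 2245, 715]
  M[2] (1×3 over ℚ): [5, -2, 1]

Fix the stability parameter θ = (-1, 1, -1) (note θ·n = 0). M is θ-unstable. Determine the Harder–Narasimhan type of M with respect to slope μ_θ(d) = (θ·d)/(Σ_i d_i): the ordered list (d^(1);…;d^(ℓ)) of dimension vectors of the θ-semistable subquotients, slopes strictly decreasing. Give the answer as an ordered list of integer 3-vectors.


Barcode: M ≅ I[1,1], I[1,2], I[2,2], I[2,3]. HN layers by μ_θ (3 steps, strictly decreasing):
  μ^(1)=1; μ^(2)=0; μ^(3)=-1

((0, 2, 0); (0, 1, 1); (2, 0, 0))


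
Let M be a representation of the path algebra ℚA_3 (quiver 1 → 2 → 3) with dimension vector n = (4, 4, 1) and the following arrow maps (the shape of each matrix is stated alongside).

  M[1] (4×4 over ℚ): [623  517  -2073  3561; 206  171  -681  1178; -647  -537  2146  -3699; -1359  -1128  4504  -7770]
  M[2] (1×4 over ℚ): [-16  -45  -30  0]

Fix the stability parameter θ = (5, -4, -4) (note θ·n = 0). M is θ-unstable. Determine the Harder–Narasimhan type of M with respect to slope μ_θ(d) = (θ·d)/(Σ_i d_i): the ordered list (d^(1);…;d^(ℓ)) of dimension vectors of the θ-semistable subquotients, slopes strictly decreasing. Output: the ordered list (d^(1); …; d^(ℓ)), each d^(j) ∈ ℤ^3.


Via rank(M_{q-1}∘⋯∘M_p): M ≅ I[1,2]^3, I[1,3].
μ_θ-semistable layers: μ^(1)=1/2; μ^(2)=-1

((3, 3, 0); (1, 1, 1))


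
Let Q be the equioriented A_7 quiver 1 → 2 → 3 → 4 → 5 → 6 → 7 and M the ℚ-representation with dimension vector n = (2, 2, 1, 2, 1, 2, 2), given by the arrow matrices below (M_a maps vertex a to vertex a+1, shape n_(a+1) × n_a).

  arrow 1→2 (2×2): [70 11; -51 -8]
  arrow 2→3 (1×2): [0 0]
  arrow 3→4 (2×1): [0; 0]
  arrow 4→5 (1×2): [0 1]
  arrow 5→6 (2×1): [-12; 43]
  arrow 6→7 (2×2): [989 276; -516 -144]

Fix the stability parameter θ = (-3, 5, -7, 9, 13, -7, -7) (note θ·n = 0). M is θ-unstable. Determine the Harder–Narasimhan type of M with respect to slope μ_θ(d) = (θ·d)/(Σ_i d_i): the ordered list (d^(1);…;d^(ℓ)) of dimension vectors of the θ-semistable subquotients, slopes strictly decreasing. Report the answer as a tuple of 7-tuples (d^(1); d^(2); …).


Interval decomposition of M: I[1,2]^2, I[3,3], I[4,4], I[4,6], I[6,7], I[7,7].
HN type (ℓ=4): μ^(1)=9; μ^(2)=5; μ^(3)=-3; μ^(4)=-7

((0, 0, 0, 1, 0, 0, 0); (0, 2, 0, 1, 1, 1, 0); (2, 0, 0, 0, 0, 0, 0); (0, 0, 1, 0, 0, 1, 2))


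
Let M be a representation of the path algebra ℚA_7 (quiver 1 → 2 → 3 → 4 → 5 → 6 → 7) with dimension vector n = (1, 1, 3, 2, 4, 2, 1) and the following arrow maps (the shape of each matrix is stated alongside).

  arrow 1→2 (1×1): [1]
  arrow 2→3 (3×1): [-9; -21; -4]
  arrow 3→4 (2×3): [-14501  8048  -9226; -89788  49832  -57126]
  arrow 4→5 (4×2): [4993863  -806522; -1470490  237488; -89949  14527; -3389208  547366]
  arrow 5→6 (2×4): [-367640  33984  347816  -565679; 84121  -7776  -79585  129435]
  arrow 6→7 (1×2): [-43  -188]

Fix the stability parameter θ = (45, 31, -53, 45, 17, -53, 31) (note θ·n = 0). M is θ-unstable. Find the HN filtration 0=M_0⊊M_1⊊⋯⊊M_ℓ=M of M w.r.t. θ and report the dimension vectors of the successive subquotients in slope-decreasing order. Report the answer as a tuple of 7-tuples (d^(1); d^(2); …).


Interval decomposition of M: I[1,5], I[3,3], I[3,7], I[5,5], I[5,6].
HN type (ℓ=6): μ^(1)=31; μ^(2)=17; μ^(3)=23/3; μ^(4)=3; μ^(5)=-18; μ^(6)=-53

((0, 0, 0, 1, 1, 0, 1); (0, 0, 0, 0, 1, 0, 0); (1, 1, 1, 0, 0, 0, 0); (0, 0, 0, 1, 1, 1, 0); (0, 0, 0, 0, 1, 1, 0); (0, 0, 2, 0, 0, 0, 0))


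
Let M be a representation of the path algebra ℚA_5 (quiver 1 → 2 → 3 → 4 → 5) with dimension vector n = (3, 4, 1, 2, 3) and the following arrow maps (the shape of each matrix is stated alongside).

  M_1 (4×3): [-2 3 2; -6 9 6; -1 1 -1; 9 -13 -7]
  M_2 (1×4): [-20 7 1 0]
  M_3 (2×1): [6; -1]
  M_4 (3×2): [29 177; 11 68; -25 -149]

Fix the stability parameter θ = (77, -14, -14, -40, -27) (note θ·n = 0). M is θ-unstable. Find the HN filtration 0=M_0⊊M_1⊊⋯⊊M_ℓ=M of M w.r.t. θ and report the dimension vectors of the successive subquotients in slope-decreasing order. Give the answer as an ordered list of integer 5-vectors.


Interval decomposition of M: I[1,1], I[1,2], I[1,5], I[2,2]^2, I[4,5], I[5,5].
HN type (ℓ=6): μ^(1)=77; μ^(2)=63/2; μ^(3)=-18/5; μ^(4)=-14; μ^(5)=-27; μ^(6)=-40

((1, 0, 0, 0, 0); (1, 1, 0, 0, 0); (1, 1, 1, 1, 1); (0, 2, 0, 0, 0); (0, 0, 0, 0, 2); (0, 0, 0, 1, 0))


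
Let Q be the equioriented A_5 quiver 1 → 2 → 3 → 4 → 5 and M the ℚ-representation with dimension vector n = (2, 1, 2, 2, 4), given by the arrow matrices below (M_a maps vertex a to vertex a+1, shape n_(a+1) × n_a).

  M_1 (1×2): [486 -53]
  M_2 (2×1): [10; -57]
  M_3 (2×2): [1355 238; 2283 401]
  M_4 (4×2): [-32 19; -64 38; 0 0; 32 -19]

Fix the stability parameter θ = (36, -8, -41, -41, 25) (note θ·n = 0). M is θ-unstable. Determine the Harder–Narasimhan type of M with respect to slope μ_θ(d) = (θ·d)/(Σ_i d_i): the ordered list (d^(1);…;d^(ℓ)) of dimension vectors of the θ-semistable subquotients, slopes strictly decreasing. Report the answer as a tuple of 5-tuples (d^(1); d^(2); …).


Barcode: M ≅ I[1,1], I[1,5], I[3,4], I[5,5]^3. HN layers by μ_θ (4 steps, strictly decreasing):
  μ^(1)=36; μ^(2)=25; μ^(3)=-27/2; μ^(4)=-41

((1, 0, 0, 0, 0); (0, 0, 0, 0, 4); (1, 1, 1, 1, 0); (0, 0, 1, 1, 0))


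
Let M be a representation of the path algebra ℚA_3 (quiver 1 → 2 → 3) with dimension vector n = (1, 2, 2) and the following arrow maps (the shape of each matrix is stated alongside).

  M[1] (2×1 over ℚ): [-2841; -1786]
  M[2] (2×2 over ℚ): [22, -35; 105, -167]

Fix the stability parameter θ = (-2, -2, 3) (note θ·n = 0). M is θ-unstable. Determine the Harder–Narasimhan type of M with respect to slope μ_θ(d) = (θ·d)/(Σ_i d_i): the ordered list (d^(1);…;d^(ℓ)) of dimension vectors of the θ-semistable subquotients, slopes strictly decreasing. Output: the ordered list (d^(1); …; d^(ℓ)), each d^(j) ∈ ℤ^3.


Barcode: M ≅ I[1,3], I[2,3]. HN layers by μ_θ (2 steps, strictly decreasing):
  μ^(1)=3; μ^(2)=-2

((0, 0, 2); (1, 2, 0))


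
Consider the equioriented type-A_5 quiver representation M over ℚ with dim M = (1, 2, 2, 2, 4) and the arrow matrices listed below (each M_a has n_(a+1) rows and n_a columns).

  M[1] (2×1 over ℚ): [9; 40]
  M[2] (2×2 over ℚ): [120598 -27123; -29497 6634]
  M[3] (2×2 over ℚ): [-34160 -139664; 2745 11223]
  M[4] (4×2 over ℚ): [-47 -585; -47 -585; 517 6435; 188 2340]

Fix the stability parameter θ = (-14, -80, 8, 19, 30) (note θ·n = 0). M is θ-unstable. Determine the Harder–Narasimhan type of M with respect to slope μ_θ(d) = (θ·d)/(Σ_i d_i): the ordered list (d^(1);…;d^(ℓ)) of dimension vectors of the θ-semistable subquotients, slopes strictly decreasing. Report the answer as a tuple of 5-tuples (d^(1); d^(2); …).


Barcode: M ≅ I[1,5], I[2,3], I[4,4], I[5,5]^3. HN layers by μ_θ (5 steps, strictly decreasing):
  μ^(1)=30; μ^(2)=19; μ^(3)=8; μ^(4)=-47; μ^(5)=-80

((0, 0, 0, 0, 4); (0, 0, 0, 2, 0); (0, 0, 2, 0, 0); (1, 1, 0, 0, 0); (0, 1, 0, 0, 0))


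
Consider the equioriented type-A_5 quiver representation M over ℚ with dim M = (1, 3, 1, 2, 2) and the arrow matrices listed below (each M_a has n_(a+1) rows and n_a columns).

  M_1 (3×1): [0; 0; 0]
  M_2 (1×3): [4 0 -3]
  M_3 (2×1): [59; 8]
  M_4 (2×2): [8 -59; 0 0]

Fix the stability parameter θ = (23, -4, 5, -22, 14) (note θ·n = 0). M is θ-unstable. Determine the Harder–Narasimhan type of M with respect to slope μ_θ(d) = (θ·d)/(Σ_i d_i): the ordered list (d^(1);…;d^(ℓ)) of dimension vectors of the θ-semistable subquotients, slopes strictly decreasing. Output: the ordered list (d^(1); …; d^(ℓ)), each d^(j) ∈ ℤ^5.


Barcode: M ≅ I[1,1], I[2,2]^2, I[2,4], I[4,5], I[5,5]. HN layers by μ_θ (5 steps, strictly decreasing):
  μ^(1)=23; μ^(2)=14; μ^(3)=-4; μ^(4)=-7; μ^(5)=-22

((1, 0, 0, 0, 0); (0, 0, 0, 0, 2); (0, 2, 0, 0, 0); (0, 1, 1, 1, 0); (0, 0, 0, 1, 0))


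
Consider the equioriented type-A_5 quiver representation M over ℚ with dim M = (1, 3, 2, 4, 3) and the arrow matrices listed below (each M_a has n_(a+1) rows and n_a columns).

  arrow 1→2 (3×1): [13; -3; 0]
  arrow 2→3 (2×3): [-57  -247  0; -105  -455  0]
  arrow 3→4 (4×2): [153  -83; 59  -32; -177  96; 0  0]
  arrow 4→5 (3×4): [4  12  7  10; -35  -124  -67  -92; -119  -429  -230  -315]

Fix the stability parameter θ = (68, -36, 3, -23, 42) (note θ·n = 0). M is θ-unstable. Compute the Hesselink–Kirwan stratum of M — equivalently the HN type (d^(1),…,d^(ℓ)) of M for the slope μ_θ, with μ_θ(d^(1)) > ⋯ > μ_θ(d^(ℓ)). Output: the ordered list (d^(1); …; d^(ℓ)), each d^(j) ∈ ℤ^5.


Via rank(M_{q-1}∘⋯∘M_p): M ≅ I[1,2], I[2,2], I[2,5], I[3,5], I[4,4], I[4,5].
μ_θ-semistable layers: μ^(1)=42; μ^(2)=16; μ^(3)=-10; μ^(4)=-23; μ^(5)=-36

((0, 0, 0, 0, 3); (1, 1, 0, 0, 0); (0, 0, 2, 2, 0); (0, 0, 0, 2, 0); (0, 2, 0, 0, 0))


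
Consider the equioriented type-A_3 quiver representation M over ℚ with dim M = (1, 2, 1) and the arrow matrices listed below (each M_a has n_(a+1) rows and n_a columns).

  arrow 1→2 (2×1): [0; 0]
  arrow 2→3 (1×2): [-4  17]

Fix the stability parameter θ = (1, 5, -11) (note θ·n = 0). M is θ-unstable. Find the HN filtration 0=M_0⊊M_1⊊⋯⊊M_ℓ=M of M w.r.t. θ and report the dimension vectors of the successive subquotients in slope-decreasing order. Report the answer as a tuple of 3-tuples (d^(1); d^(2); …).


Via rank(M_{q-1}∘⋯∘M_p): M ≅ I[1,1], I[2,2], I[2,3].
μ_θ-semistable layers: μ^(1)=5; μ^(2)=1; μ^(3)=-3

((0, 1, 0); (1, 0, 0); (0, 1, 1))


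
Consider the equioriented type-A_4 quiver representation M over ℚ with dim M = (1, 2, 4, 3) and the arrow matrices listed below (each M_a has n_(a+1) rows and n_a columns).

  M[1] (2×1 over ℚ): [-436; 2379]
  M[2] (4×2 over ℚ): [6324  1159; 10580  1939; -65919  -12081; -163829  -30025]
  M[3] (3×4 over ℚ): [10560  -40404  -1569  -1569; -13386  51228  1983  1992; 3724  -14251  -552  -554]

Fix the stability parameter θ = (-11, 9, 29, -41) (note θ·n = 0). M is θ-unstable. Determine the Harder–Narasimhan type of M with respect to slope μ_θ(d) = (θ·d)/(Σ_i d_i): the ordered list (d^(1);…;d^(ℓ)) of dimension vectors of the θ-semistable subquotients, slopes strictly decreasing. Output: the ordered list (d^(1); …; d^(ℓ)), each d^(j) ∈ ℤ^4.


Interval decomposition of M: I[1,4], I[2,4], I[3,3], I[3,4].
HN type (ℓ=4): μ^(1)=29; μ^(2)=-1; μ^(3)=-6; μ^(4)=-11

((0, 0, 1, 0); (0, 2, 2, 2); (0, 0, 1, 1); (1, 0, 0, 0))


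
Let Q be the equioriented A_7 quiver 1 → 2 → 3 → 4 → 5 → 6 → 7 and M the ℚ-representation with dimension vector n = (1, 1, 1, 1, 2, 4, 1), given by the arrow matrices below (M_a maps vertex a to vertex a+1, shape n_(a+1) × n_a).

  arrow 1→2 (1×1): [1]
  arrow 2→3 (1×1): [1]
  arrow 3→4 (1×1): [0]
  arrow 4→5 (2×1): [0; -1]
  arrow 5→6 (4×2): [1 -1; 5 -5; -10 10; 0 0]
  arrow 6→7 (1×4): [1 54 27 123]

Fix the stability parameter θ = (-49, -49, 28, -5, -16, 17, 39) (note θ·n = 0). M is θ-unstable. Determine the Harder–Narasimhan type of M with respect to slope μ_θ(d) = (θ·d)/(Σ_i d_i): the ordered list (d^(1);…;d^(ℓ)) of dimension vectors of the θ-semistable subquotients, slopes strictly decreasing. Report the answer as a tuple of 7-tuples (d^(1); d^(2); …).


Barcode: M ≅ I[1,3], I[4,7], I[5,5], I[6,6]^3. HN layers by μ_θ (6 steps, strictly decreasing):
  μ^(1)=39; μ^(2)=28; μ^(3)=17; μ^(4)=-21/2; μ^(5)=-16; μ^(6)=-49

((0, 0, 0, 0, 0, 0, 1); (0, 0, 1, 0, 0, 0, 0); (0, 0, 0, 0, 0, 4, 0); (0, 0, 0, 1, 1, 0, 0); (0, 0, 0, 0, 1, 0, 0); (1, 1, 0, 0, 0, 0, 0))


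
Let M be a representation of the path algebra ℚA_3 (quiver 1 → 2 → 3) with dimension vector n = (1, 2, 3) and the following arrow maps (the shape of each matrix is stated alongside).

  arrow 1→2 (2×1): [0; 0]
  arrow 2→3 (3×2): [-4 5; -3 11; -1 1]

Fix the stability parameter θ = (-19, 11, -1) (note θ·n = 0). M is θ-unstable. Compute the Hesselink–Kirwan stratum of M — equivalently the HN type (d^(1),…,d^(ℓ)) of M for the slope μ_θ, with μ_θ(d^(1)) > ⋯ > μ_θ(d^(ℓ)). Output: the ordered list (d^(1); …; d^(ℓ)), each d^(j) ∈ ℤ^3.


Interval decomposition of M: I[1,1], I[2,3]^2, I[3,3].
HN type (ℓ=3): μ^(1)=5; μ^(2)=-1; μ^(3)=-19

((0, 2, 2); (0, 0, 1); (1, 0, 0))


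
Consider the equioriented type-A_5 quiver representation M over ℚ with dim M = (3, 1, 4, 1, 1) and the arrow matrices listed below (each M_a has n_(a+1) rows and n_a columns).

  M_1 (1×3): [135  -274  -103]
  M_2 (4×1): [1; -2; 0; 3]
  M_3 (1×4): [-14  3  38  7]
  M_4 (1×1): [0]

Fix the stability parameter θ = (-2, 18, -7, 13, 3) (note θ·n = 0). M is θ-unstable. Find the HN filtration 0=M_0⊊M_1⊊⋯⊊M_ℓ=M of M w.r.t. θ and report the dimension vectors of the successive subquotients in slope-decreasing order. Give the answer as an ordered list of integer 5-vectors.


Barcode: M ≅ I[1,1]^2, I[1,4], I[3,3]^3, I[5,5]. HN layers by μ_θ (5 steps, strictly decreasing):
  μ^(1)=13; μ^(2)=11/2; μ^(3)=3; μ^(4)=-2; μ^(5)=-7

((0, 0, 0, 1, 0); (0, 1, 1, 0, 0); (0, 0, 0, 0, 1); (3, 0, 0, 0, 0); (0, 0, 3, 0, 0))


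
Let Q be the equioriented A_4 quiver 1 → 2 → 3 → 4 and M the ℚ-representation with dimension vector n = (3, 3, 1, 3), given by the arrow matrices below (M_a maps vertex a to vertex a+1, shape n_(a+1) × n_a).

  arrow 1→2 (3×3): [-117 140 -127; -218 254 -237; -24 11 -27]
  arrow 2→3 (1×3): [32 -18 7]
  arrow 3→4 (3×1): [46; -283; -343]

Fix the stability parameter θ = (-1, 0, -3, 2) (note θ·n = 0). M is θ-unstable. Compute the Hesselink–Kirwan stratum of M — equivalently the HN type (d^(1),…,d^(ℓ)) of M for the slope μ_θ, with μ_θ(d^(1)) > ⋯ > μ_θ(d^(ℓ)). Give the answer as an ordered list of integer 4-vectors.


Barcode: M ≅ I[1,2]^2, I[1,4], I[4,4]^2. HN layers by μ_θ (4 steps, strictly decreasing):
  μ^(1)=2; μ^(2)=0; μ^(3)=-1; μ^(4)=-4/3

((0, 0, 0, 3); (0, 2, 0, 0); (2, 0, 0, 0); (1, 1, 1, 0))


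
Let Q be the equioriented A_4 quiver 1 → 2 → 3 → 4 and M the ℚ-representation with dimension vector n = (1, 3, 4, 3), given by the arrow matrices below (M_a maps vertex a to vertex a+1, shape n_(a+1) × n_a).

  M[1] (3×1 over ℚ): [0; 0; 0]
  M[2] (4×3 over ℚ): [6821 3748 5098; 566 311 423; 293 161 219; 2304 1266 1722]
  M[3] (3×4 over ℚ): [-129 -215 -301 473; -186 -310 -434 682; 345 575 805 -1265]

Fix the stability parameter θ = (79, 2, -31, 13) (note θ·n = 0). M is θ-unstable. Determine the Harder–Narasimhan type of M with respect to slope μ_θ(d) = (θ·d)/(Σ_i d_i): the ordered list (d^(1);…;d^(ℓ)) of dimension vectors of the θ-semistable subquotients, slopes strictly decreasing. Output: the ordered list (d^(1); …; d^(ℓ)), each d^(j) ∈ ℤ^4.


Via rank(M_{q-1}∘⋯∘M_p): M ≅ I[1,1], I[2,2], I[2,3]^2, I[3,3], I[3,4], I[4,4]^2.
μ_θ-semistable layers: μ^(1)=79; μ^(2)=13; μ^(3)=2; μ^(4)=-29/2; μ^(5)=-31

((1, 0, 0, 0); (0, 0, 0, 3); (0, 1, 0, 0); (0, 2, 2, 0); (0, 0, 2, 0))


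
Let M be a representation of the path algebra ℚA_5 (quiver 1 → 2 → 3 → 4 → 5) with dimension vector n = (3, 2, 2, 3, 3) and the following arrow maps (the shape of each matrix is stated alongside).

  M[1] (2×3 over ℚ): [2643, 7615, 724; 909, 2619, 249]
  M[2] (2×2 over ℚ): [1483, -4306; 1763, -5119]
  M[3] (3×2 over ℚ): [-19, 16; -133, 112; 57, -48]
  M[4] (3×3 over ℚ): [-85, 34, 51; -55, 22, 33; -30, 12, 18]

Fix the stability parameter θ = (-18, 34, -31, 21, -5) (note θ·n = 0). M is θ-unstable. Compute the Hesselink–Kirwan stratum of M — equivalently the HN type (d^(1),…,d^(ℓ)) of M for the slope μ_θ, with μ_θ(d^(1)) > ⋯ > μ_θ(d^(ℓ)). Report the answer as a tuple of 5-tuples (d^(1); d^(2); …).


Via rank(M_{q-1}∘⋯∘M_p): M ≅ I[1,1], I[1,3], I[1,4], I[4,4], I[4,5], I[5,5]^2.
μ_θ-semistable layers: μ^(1)=21; μ^(2)=8; μ^(3)=3/2; μ^(4)=-5; μ^(5)=-18

((0, 0, 0, 2, 0); (0, 0, 0, 1, 1); (0, 2, 2, 0, 0); (0, 0, 0, 0, 2); (3, 0, 0, 0, 0))
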